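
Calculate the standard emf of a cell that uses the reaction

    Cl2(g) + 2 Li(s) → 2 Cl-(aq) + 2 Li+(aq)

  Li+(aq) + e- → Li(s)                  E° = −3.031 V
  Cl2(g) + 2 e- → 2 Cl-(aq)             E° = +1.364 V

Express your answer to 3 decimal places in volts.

+4.395 V

Cl2(g) gains electrons, so the Cl₂/Cl⁻ couple is the cathode; the Li⁺/Li couple is the anode.
E°cell = E°(cathode) − E°(anode) = +1.364 − (−3.031) = +4.395 V.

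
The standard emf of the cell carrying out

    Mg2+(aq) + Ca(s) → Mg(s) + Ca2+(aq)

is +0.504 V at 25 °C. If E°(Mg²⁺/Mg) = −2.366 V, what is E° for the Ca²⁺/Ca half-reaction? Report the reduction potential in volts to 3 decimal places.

−2.870 V

In the reaction as written the Mg²⁺/Mg couple is reduced (cathode) and Ca²⁺/Ca is oxidized (anode), so E°cell = E°(Mg²⁺/Mg) − E°(Ca²⁺/Ca).
E°(Ca²⁺/Ca) = E°(cathode) − E°cell = −2.366 − (+0.504) = −2.870 V.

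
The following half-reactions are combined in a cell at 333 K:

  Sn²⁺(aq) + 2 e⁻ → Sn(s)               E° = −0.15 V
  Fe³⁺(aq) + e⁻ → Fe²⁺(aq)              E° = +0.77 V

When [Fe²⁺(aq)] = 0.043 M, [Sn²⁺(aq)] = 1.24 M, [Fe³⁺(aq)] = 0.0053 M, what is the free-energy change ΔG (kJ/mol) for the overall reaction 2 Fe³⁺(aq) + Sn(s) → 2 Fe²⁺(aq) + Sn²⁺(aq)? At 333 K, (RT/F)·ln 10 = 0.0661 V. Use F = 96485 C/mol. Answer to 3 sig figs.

With Fe³⁺/Fe²⁺ reduced at the cathode, E°cell = +0.77 − (−0.15) = +0.92 V and n = 2.
Here Q = ([Fe²⁺(aq)]^2·[Sn²⁺(aq)]) / [Fe³⁺(aq)]^2 = 81.6 (log Q = 1.912), giving E = +0.92 − (0.0661/2)·(1.912) = +0.8568 V.
Finally ΔG = −nFE = −(2)(96485 C/mol)(+0.8568 V) = −165 kJ/mol.

−165 kJ/mol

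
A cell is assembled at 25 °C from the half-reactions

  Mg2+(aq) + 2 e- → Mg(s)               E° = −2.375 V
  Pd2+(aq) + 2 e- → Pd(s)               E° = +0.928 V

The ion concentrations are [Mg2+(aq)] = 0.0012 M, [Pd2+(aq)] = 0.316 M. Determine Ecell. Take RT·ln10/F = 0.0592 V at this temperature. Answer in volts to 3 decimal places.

Since E°(Pd²⁺/Pd) > E°(Mg²⁺/Mg), Pd²⁺/Pd serves as the cathode.
The standard potential is +0.928 − (−2.375) = +3.303 V and the balanced reaction transfers n = 2 electrons.
Balancing gives Pd2+(aq) + Mg(s) → Pd(s) + Mg2+(aq); hence Q = [Mg2+(aq)] / [Pd2+(aq)] = 0.0038 (log Q = −2.421).
E = E° − (0.0592/n)·log Q = +3.303 − (0.0592/2)(−2.421) = +3.375 V.

+3.375 V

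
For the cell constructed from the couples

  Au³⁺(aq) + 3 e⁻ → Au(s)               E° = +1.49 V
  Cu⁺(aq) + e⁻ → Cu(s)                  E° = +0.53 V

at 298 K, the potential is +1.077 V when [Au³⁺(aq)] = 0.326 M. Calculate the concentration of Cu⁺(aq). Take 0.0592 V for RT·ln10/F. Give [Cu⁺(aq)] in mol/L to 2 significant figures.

Au³⁺/Au is the cathode (higher E°); E°cell = +1.49 − (+0.53) = +0.96 V with n = 3.
Since E = E° − (0.0592/n)·log Q, log Q = n(E° − E)/0.0592 = −5.929.
For Au³⁺(aq) + 3 Cu(s) → Au(s) + 3 Cu⁺(aq), the reaction quotient is Q = [Cu⁺(aq)]^3 / [Au³⁺(aq)].
Solving for the unknown gives log [Cu⁺(aq)] = −2.139, so [Cu⁺(aq)] ≈ 0.0073 M.

0.0073 M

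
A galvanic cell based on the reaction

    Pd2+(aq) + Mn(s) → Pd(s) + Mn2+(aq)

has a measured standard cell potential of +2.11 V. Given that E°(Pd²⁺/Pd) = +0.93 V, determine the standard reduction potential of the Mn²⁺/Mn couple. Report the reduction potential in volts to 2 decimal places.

−1.18 V

In the reaction as written the Pd²⁺/Pd couple is reduced (cathode) and Mn²⁺/Mn is oxidized (anode), so E°cell = E°(Pd²⁺/Pd) − E°(Mn²⁺/Mn).
E°(Mn²⁺/Mn) = E°(cathode) − E°cell = +0.93 − (+2.11) = −1.18 V.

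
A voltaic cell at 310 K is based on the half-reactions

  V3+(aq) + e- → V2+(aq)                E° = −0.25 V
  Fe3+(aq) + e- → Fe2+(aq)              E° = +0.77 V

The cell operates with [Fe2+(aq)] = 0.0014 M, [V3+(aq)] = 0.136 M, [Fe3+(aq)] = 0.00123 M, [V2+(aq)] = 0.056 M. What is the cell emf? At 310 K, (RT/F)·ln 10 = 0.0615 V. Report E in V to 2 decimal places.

+0.99 V

The Fe³⁺/Fe²⁺ couple has the more positive E°, so it is the cathode; V³⁺/V²⁺ is the anode.
E°cell = +0.77 − (−0.25) = +1.02 V, with n = 1 electron transferred.
For the overall reaction Fe3+(aq) + V2+(aq) → Fe2+(aq) + V3+(aq), Q = ([Fe2+(aq)]·[V3+(aq)]) / ([Fe3+(aq)]·[V2+(aq)]) = 2.76, giving log Q = 0.442.
E = E° − (0.0615/n)·log Q = +1.02 − (0.0615/1)(0.442) = +0.99 V.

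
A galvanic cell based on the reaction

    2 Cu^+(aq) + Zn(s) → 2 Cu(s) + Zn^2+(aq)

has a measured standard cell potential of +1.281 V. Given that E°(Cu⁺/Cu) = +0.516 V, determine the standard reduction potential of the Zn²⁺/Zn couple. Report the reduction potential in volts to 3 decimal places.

In the reaction as written the Cu⁺/Cu couple is reduced (cathode) and Zn²⁺/Zn is oxidized (anode), so E°cell = E°(Cu⁺/Cu) − E°(Zn²⁺/Zn).
E°(Zn²⁺/Zn) = E°(cathode) − E°cell = +0.516 − (+1.281) = −0.765 V.

−0.765 V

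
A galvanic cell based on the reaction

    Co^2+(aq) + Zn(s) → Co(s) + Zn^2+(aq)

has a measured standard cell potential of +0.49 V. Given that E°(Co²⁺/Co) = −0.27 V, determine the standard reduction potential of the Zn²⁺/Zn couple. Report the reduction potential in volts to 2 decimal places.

−0.76 V

In the reaction as written the Co²⁺/Co couple is reduced (cathode) and Zn²⁺/Zn is oxidized (anode), so E°cell = E°(Co²⁺/Co) − E°(Zn²⁺/Zn).
E°(Zn²⁺/Zn) = E°(cathode) − E°cell = −0.27 − (+0.49) = −0.76 V.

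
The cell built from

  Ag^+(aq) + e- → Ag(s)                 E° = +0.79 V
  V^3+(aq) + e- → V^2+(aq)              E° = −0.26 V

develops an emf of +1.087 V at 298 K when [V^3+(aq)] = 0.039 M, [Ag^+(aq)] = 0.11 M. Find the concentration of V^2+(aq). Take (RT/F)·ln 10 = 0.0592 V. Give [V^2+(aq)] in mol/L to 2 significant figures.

1.5 M

The Ag⁺/Ag couple has the larger reduction potential, so it is the cathode: E°cell = +0.79 − (−0.26) = +1.05 V and n = 1.
From the Nernst equation, log Q = n(E° − E)/0.0592 = 1·(+1.05 − (+1.087))/0.0592 = −0.625.
Balancing electrons gives Ag^+(aq) + V^2+(aq) → Ag(s) + V^3+(aq); thus Q = [V^3+(aq)] / ([Ag^+(aq)]·[V^2+(aq)]).
Solving for the unknown gives log [V^2+(aq)] = 0.175, so [V^2+(aq)] ≈ 1.5 M.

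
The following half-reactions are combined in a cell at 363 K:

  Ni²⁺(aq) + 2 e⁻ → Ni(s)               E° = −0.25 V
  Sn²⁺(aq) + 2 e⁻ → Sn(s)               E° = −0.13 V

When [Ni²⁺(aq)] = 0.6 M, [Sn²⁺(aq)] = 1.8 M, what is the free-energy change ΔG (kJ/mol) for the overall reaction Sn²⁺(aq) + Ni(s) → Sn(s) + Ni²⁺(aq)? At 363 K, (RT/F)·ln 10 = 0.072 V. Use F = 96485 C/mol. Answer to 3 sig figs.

The standard cell potential is −0.13 − (−0.25) = +0.12 V, with n = 2 electrons in the balanced equation.
Here Q = [Ni²⁺(aq)] / [Sn²⁺(aq)] = 0.333 (log Q = −0.477), giving E = +0.12 − (0.072/2)·(−0.477) = +0.1372 V.
ΔG = −nFE = −(2)(96485)(+0.1372) J/mol = −26.5 kJ/mol.

−26.5 kJ/mol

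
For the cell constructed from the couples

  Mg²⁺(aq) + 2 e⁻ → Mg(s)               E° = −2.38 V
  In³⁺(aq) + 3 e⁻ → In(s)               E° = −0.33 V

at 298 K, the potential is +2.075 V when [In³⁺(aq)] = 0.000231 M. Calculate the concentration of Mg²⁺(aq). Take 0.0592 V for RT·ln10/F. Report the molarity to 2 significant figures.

0.00054 M

With In³⁺/In at the cathode and Mg²⁺/Mg at the anode, E°cell = −0.33 − (−2.38) = +2.05 V (n = 6).
Rearranging E = E° − (0.0592/n)·log Q gives log Q = 6(+2.05 − (+2.075))/0.0592 = −2.534.
For 2 In³⁺(aq) + 3 Mg(s) → 2 In(s) + 3 Mg²⁺(aq), the reaction quotient is Q = [Mg²⁺(aq)]^3 / [In³⁺(aq)]^2.
Isolating [Mg²⁺(aq)] in Q = 10^{−2.534} yields log [Mg²⁺(aq)] = −3.269, i.e. 0.00054 M.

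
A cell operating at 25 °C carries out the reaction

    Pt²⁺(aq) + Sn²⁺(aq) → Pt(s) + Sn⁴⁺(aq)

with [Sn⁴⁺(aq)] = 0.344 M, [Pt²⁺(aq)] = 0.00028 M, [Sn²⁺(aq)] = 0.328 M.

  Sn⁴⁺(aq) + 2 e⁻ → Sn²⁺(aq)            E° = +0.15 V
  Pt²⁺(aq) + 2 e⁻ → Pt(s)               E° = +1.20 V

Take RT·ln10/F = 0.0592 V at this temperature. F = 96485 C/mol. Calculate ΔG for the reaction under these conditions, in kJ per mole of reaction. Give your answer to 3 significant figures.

−182 kJ/mol

With Pt²⁺/Pt reduced at the cathode, E°cell = +1.20 − (+0.15) = +1.05 V and n = 2.
Here Q = [Sn⁴⁺(aq)] / ([Pt²⁺(aq)]·[Sn²⁺(aq)]) = 3.75×10^3 (log Q = 3.574), giving E = +1.05 − (0.0592/2)·(3.574) = +0.9442 V.
Finally ΔG = −nFE = −(2)(96485 C/mol)(+0.9442 V) = −182 kJ/mol.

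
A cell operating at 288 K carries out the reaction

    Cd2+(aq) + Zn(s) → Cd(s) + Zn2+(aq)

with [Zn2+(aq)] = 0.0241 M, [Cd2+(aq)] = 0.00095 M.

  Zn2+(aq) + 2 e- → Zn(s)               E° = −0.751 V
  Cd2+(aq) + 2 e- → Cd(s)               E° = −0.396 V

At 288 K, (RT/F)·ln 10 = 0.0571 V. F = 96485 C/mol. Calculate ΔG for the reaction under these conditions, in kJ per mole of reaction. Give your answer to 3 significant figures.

With Cd²⁺/Cd reduced at the cathode, E°cell = −0.396 − (−0.751) = +0.355 V and n = 2.
The reaction quotient is [Zn2+(aq)] / [Cd2+(aq)] = 25.4; by Nernst, E = +0.355 − (0.0571/2)(1.404) = +0.3149 V.
Finally ΔG = −nFE = −(2)(96485 C/mol)(+0.3149 V) = −60.8 kJ/mol.

−60.8 kJ/mol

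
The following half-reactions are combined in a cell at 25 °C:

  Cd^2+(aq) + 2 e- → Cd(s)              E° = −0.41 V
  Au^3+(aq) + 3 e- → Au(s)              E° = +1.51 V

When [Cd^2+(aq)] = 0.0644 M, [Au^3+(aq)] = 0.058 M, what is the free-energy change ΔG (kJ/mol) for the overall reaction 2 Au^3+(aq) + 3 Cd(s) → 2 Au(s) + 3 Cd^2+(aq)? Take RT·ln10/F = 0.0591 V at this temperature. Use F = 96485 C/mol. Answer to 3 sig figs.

−1120 kJ/mol

The standard cell potential is +1.51 − (−0.41) = +1.92 V, with n = 6 electrons in the balanced equation.
Here Q = [Cd^2+(aq)]^3 / [Au^3+(aq)]^2 = 0.0794 (log Q = −1.100), giving E = +1.92 − (0.0591/6)·(−1.100) = +1.9308 V.
Finally ΔG = −nFE = −(6)(96485 C/mol)(+1.9308 V) = −1120 kJ/mol.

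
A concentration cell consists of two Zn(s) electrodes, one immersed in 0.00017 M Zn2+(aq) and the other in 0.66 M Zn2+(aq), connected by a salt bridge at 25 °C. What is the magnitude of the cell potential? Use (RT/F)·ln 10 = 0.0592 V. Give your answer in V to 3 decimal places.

0.106 V

For a concentration cell E°cell = 0, since both electrodes use the same couple.
The compartment with the higher Zn2+(aq) concentration (0.66 M) acts as the cathode; ions are reduced there and produced at the dilute (0.00017 M) anode.
With n = 2, Ecell = −(0.0592/2)·log([dilute]/[conc]) = −(0.0592/2)·log(0.00017/0.66) = +0.106 V.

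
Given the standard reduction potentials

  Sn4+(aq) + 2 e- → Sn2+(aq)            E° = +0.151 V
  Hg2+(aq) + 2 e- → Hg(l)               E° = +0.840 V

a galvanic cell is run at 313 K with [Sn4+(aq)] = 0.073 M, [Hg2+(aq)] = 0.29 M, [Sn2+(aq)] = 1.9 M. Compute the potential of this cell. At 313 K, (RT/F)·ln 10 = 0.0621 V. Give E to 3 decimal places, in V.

+0.716 V

The Hg²⁺/Hg couple has the more positive E°, so it is the cathode; Sn⁴⁺/Sn²⁺ is the anode.
E°cell = E°cat − E°an = +0.840 − (+0.151) = +0.689 V; n = 2.
For the overall reaction Hg2+(aq) + Sn2+(aq) → Hg(l) + Sn4+(aq), Q = [Sn4+(aq)] / ([Hg2+(aq)]·[Sn2+(aq)]) = 0.132, giving log Q = −0.878.
By the Nernst equation, E = +0.689 − (0.0621/2)·(−0.878) = +0.716 V.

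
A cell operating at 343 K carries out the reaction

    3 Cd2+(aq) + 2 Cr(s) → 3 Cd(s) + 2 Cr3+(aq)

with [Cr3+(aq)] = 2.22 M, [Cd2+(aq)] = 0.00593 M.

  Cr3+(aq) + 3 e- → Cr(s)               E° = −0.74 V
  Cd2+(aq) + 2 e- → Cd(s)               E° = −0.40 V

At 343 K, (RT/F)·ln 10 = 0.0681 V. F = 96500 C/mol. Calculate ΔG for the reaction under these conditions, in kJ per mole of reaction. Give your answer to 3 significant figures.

−148 kJ/mol

The standard cell potential is −0.40 − (−0.74) = +0.34 V, with n = 6 electrons in the balanced equation.
Q = [Cr3+(aq)]^2 / [Cd2+(aq)]^3 = 2.36×10^7, so log Q = 7.374 and E = +0.34 − (0.0681/6)(7.374) = +0.2563 V.
ΔG = −nFE = −(6)(96500)(+0.2563) J/mol = −148 kJ/mol.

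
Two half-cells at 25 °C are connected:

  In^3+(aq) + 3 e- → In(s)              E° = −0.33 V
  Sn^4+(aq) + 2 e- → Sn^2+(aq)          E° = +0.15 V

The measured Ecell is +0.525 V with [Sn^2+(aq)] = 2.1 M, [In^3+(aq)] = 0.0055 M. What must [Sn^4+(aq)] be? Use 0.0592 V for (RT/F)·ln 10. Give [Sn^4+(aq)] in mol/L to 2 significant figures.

The Sn⁴⁺/Sn²⁺ couple has the larger reduction potential, so it is the cathode: E°cell = +0.15 − (−0.33) = +0.48 V and n = 6.
From the Nernst equation, log Q = n(E° − E)/0.0592 = 6·(+0.48 − (+0.525))/0.0592 = −4.561.
Balancing electrons gives 3 Sn^4+(aq) + 2 In(s) → 3 Sn^2+(aq) + 2 In^3+(aq); thus Q = ([Sn^2+(aq)]^3·[In^3+(aq)]^2) / [Sn^4+(aq)]^3.
Solving for the unknown gives log [Sn^4+(aq)] = 0.336, so [Sn^4+(aq)] ≈ 2.2 M.

2.2 M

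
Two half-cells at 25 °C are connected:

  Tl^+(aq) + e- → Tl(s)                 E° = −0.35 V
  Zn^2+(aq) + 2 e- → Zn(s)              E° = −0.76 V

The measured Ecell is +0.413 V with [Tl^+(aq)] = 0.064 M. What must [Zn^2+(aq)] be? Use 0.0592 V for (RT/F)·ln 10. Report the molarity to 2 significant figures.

0.0032 M

The Tl⁺/Tl couple has the larger reduction potential, so it is the cathode: E°cell = −0.35 − (−0.76) = +0.41 V and n = 2.
Since E = E° − (0.0592/n)·log Q, log Q = n(E° − E)/0.0592 = −0.101.
For 2 Tl^+(aq) + Zn(s) → 2 Tl(s) + Zn^2+(aq), the reaction quotient is Q = [Zn^2+(aq)] / [Tl^+(aq)]^2.
Substituting the known concentrations and solving, log [Zn^2+(aq)] = −2.489 and [Zn^2+(aq)] = 0.0032 M.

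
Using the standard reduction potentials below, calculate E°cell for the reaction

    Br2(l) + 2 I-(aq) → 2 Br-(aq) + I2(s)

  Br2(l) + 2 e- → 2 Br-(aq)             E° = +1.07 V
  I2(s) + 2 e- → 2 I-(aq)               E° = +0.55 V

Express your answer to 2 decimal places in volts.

+0.52 V

Br2(l) gains electrons, so the Br₂/Br⁻ couple is the cathode; the I₂/I⁻ couple is the anode.
E°cell = E°(cathode) − E°(anode) = +1.07 − (+0.55) = +0.52 V.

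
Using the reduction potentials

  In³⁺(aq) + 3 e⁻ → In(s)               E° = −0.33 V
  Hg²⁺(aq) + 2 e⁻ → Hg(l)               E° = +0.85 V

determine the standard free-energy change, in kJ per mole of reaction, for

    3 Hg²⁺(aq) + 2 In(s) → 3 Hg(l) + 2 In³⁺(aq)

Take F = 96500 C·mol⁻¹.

In the reaction as written Hg²⁺(aq) is reduced, so the Hg²⁺/Hg couple is the cathode and In³⁺/In is the anode.
E°cell = +0.85 − (−0.33) = +1.18 V; balancing electrons gives n = 6.
ΔG° = −nFE°cell = −(6)(96500)(+1.18) J/mol = −683 kJ/mol.

−683 kJ/mol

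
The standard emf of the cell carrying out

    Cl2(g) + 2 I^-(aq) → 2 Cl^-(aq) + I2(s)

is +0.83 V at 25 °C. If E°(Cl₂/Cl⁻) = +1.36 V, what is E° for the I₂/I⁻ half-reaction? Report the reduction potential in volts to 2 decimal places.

In the reaction as written the Cl₂/Cl⁻ couple is reduced (cathode) and I₂/I⁻ is oxidized (anode), so E°cell = E°(Cl₂/Cl⁻) − E°(I₂/I⁻).
E°(I₂/I⁻) = E°(cathode) − E°cell = +1.36 − (+0.83) = +0.53 V.

+0.53 V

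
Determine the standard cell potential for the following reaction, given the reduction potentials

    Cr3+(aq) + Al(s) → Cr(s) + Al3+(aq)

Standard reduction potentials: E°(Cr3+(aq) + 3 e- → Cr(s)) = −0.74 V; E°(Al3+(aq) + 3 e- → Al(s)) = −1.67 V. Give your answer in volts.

Cr3+(aq) gains electrons, so the Cr³⁺/Cr couple is the cathode; the Al³⁺/Al couple is the anode.
E°cell = E°(cathode) − E°(anode) = −0.74 − (−1.67) = +0.93 V.

+0.93 V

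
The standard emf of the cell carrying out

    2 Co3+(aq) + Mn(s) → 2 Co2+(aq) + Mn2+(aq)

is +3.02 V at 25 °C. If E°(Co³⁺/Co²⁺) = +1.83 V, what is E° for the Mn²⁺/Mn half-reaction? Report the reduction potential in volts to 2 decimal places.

In the reaction as written the Co³⁺/Co²⁺ couple is reduced (cathode) and Mn²⁺/Mn is oxidized (anode), so E°cell = E°(Co³⁺/Co²⁺) − E°(Mn²⁺/Mn).
E°(Mn²⁺/Mn) = E°(cathode) − E°cell = +1.83 − (+3.02) = −1.19 V.

−1.19 V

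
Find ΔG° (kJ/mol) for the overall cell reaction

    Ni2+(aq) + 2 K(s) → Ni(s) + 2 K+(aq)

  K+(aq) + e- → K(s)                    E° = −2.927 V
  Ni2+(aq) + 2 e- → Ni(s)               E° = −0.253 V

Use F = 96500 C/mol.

In the reaction as written Ni2+(aq) is reduced, so the Ni²⁺/Ni couple is the cathode and K⁺/K is the anode.
E°cell = −0.253 − (−2.927) = +2.674 V; balancing electrons gives n = 2.
ΔG° = −nFE°cell = −(2)(96500)(+2.674) J/mol = −516 kJ/mol.

−516 kJ/mol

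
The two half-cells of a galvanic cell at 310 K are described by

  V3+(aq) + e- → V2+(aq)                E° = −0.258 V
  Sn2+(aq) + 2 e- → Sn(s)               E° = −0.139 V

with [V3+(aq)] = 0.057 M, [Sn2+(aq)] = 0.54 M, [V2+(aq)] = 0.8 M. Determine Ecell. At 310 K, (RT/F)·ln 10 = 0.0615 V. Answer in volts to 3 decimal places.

+0.181 V

Since E°(Sn²⁺/Sn) > E°(V³⁺/V²⁺), Sn²⁺/Sn serves as the cathode.
E°cell = E°cat − E°an = −0.139 − (−0.258) = +0.119 V; n = 2.
The balanced reaction is Sn2+(aq) + 2 V2+(aq) → Sn(s) + 2 V3+(aq), so Q = [V3+(aq)]^2 / ([Sn2+(aq)]·[V2+(aq)]^2) = 0.0094 and log Q = −2.027.
By the Nernst equation, E = +0.119 − (0.0615/2)·(−2.027) = +0.181 V.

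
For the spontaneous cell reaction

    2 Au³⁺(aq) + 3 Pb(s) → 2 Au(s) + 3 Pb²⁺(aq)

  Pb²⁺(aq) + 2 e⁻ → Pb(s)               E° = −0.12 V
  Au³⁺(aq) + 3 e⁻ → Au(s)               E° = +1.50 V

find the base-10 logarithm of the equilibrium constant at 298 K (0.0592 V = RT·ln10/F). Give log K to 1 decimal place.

The Au³⁺/Au couple is reduced (cathode); E°cell = +1.50 − (−0.12) = +1.62 V with n = 6.
At equilibrium E = 0, so log K = nE°cell / 0.0592 = (6)(+1.62) / 0.0592 = 164.2.

log K = 164.2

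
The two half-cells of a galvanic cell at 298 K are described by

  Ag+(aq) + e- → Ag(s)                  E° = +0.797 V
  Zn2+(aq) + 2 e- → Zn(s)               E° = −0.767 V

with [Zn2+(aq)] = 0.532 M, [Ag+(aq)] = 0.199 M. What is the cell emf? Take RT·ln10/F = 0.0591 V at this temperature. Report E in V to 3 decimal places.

Since E°(Ag⁺/Ag) > E°(Zn²⁺/Zn), Ag⁺/Ag serves as the cathode.
E°cell = E°cat − E°an = +0.797 − (−0.767) = +1.564 V; n = 2.
The balanced reaction is 2 Ag+(aq) + Zn(s) → 2 Ag(s) + Zn2+(aq), so Q = [Zn2+(aq)] / [Ag+(aq)]^2 = 13.4 and log Q = 1.128.
By the Nernst equation, E = +1.564 − (0.0591/2)·(1.128) = +1.531 V.

+1.531 V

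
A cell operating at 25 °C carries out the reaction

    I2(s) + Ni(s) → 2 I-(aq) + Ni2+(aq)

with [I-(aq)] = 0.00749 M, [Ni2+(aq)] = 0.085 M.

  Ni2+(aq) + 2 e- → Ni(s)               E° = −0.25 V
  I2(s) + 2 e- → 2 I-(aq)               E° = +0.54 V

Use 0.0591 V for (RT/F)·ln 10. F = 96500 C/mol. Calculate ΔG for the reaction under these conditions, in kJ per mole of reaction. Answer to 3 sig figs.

−183 kJ/mol

With I₂/I⁻ reduced at the cathode, E°cell = +0.54 − (−0.25) = +0.79 V and n = 2.
The reaction quotient is [I-(aq)]^2·[Ni2+(aq)] = 4.77×10^−6; by Nernst, E = +0.79 − (0.0591/2)(−5.322) = +0.9473 V.
Finally ΔG = −nFE = −(2)(96500 C/mol)(+0.9473 V) = −183 kJ/mol.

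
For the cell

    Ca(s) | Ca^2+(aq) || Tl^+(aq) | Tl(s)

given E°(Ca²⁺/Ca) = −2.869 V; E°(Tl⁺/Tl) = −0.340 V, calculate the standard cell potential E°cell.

+2.529 V

By convention the left-hand electrode in cell notation is the anode (oxidation) and the right-hand electrode is the cathode (reduction).
E°cell = E°(right) − E°(left) = −0.340 − (−2.869) = +2.529 V.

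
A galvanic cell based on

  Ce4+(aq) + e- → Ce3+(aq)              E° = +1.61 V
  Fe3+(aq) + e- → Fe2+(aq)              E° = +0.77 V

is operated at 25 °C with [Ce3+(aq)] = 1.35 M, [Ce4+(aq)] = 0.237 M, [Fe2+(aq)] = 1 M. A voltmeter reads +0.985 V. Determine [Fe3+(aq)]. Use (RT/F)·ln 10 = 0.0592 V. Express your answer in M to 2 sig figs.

0.00062 M

With Ce⁴⁺/Ce³⁺ at the cathode and Fe³⁺/Fe²⁺ at the anode, E°cell = +1.61 − (+0.77) = +0.84 V (n = 1).
Rearranging E = E° − (0.0592/n)·log Q gives log Q = 1(+0.84 − (+0.985))/0.0592 = −2.449.
The balanced reaction is Ce4+(aq) + Fe2+(aq) → Ce3+(aq) + Fe3+(aq), so Q = ([Ce3+(aq)]·[Fe3+(aq)]) / ([Ce4+(aq)]·[Fe2+(aq)]).
Solving for the unknown gives log [Fe3+(aq)] = −3.205, so [Fe3+(aq)] ≈ 0.00062 M.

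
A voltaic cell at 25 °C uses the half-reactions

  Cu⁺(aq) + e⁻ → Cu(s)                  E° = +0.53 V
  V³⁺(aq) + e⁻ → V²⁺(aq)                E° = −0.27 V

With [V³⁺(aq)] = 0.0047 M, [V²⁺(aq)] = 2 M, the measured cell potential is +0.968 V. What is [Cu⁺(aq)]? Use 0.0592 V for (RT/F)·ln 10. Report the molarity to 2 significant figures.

With Cu⁺/Cu at the cathode and V³⁺/V²⁺ at the anode, E°cell = +0.53 − (−0.27) = +0.80 V (n = 1).
Rearranging E = E° − (0.0592/n)·log Q gives log Q = 1(+0.80 − (+0.968))/0.0592 = −2.838.
The balanced reaction is Cu⁺(aq) + V²⁺(aq) → Cu(s) + V³⁺(aq), so Q = [V³⁺(aq)] / ([Cu⁺(aq)]·[V²⁺(aq)]).
Substituting the known concentrations and solving, log [Cu⁺(aq)] = 0.209 and [Cu⁺(aq)] = 1.6 M.

1.6 M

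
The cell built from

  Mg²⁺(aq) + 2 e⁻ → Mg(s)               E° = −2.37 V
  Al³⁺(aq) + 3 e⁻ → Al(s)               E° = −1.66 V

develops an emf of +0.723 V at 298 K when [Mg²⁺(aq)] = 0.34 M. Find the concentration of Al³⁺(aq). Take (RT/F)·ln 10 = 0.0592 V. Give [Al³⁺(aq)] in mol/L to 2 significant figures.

Al³⁺/Al is the cathode (higher E°); E°cell = −1.66 − (−2.37) = +0.71 V with n = 6.
Since E = E° − (0.0592/n)·log Q, log Q = n(E° − E)/0.0592 = −1.318.
The balanced reaction is 2 Al³⁺(aq) + 3 Mg(s) → 2 Al(s) + 3 Mg²⁺(aq), so Q = [Mg²⁺(aq)]^3 / [Al³⁺(aq)]^2.
Isolating [Al³⁺(aq)] in Q = 10^{−1.318} yields log [Al³⁺(aq)] = −0.044, i.e. 0.90 M.

0.90 M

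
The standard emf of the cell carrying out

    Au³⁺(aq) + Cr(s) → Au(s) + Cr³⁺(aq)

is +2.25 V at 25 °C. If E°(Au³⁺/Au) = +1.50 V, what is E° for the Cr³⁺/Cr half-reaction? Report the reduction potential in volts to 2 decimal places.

In the reaction as written the Au³⁺/Au couple is reduced (cathode) and Cr³⁺/Cr is oxidized (anode), so E°cell = E°(Au³⁺/Au) − E°(Cr³⁺/Cr).
E°(Cr³⁺/Cr) = E°(cathode) − E°cell = +1.50 − (+2.25) = −0.75 V.

−0.75 V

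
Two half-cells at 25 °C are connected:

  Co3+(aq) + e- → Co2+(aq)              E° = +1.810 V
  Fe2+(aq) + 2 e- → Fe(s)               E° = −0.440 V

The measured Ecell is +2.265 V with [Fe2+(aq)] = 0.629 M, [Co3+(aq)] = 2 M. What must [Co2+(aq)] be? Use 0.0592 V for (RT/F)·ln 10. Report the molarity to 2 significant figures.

1.4 M

Co³⁺/Co²⁺ is the cathode (higher E°); E°cell = +1.810 − (−0.440) = +2.250 V with n = 2.
Since E = E° − (0.0592/n)·log Q, log Q = n(E° − E)/0.0592 = −0.507.
Balancing electrons gives 2 Co3+(aq) + Fe(s) → 2 Co2+(aq) + Fe2+(aq); thus Q = ([Co2+(aq)]^2·[Fe2+(aq)]) / [Co3+(aq)]^2.
Substituting the known concentrations and solving, log [Co2+(aq)] = 0.148 and [Co2+(aq)] = 1.4 M.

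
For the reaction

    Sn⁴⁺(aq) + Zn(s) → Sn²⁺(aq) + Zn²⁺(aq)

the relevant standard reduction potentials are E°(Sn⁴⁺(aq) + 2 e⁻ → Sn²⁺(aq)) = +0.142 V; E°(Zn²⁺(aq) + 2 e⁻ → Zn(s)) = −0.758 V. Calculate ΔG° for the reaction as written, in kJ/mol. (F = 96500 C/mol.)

In the reaction as written Sn⁴⁺(aq) is reduced, so the Sn⁴⁺/Sn²⁺ couple is the cathode and Zn²⁺/Zn is the anode.
E°cell = +0.142 − (−0.758) = +0.900 V; balancing electrons gives n = 2.
ΔG° = −nFE°cell = −(2)(96500)(+0.900) J/mol = −174 kJ/mol.

−174 kJ/mol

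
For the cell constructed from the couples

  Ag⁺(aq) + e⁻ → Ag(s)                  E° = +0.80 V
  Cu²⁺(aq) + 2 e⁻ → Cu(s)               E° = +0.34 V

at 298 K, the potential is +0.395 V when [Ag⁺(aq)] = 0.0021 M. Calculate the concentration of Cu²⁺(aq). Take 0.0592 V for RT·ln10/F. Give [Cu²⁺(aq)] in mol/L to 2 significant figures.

0.00069 M

With Ag⁺/Ag at the cathode and Cu²⁺/Cu at the anode, E°cell = +0.80 − (+0.34) = +0.46 V (n = 2).
From the Nernst equation, log Q = n(E° − E)/0.0592 = 2·(+0.46 − (+0.395))/0.0592 = 2.196.
The balanced reaction is 2 Ag⁺(aq) + Cu(s) → 2 Ag(s) + Cu²⁺(aq), so Q = [Cu²⁺(aq)] / [Ag⁺(aq)]^2.
Substituting the known concentrations and solving, log [Cu²⁺(aq)] = −3.160 and [Cu²⁺(aq)] = 0.00069 M.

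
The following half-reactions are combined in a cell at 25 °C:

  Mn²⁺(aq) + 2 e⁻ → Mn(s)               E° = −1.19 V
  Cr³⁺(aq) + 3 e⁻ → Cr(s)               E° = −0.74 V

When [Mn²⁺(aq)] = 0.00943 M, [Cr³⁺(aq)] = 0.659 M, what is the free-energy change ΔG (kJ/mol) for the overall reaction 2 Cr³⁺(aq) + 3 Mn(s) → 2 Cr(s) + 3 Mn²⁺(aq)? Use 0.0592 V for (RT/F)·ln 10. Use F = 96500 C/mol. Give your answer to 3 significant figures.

The standard cell potential is −0.74 − (−1.19) = +0.45 V, with n = 6 electrons in the balanced equation.
The reaction quotient is [Mn²⁺(aq)]^3 / [Cr³⁺(aq)]^2 = 1.93×10^−6; by Nernst, E = +0.45 − (0.0592/6)(−5.714) = +0.5064 V.
Then ΔG = −nFE = −6 × 96500 × +0.5064 J/mol = −293 kJ/mol.

−293 kJ/mol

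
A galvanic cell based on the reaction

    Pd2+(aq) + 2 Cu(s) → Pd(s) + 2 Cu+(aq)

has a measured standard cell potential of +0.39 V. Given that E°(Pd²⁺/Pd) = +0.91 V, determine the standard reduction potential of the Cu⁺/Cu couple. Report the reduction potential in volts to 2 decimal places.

In the reaction as written the Pd²⁺/Pd couple is reduced (cathode) and Cu⁺/Cu is oxidized (anode), so E°cell = E°(Pd²⁺/Pd) − E°(Cu⁺/Cu).
E°(Cu⁺/Cu) = E°(cathode) − E°cell = +0.91 − (+0.39) = +0.52 V.

+0.52 V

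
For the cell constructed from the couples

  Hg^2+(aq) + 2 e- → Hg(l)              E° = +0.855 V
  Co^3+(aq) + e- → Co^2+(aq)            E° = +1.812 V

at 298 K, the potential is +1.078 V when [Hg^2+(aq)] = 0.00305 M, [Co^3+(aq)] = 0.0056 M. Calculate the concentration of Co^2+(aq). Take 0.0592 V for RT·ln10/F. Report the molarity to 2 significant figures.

The Co³⁺/Co²⁺ couple has the larger reduction potential, so it is the cathode: E°cell = +1.812 − (+0.855) = +0.957 V and n = 2.
Rearranging E = E° − (0.0592/n)·log Q gives log Q = 2(+0.957 − (+1.078))/0.0592 = −4.088.
Balancing electrons gives 2 Co^3+(aq) + Hg(l) → 2 Co^2+(aq) + Hg^2+(aq); thus Q = ([Co^2+(aq)]^2·[Hg^2+(aq)]) / [Co^3+(aq)]^2.
Substituting the known concentrations and solving, log [Co^2+(aq)] = −3.038 and [Co^2+(aq)] = 0.00092 M.

0.00092 M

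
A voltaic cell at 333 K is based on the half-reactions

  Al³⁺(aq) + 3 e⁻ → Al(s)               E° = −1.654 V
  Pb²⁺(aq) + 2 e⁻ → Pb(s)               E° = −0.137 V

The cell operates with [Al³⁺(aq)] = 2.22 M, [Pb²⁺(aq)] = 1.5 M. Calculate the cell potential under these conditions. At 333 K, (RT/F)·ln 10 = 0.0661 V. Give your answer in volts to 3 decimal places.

Since E°(Pb²⁺/Pb) > E°(Al³⁺/Al), Pb²⁺/Pb serves as the cathode.
The standard potential is −0.137 − (−1.654) = +1.517 V and the balanced reaction transfers n = 6 electrons.
For the overall reaction 3 Pb²⁺(aq) + 2 Al(s) → 3 Pb(s) + 2 Al³⁺(aq), Q = [Al³⁺(aq)]^2 / [Pb²⁺(aq)]^3 = 1.46, giving log Q = 0.164.
Applying E = E° − (RT ln10/nF)·log Q gives +1.517 − (0.0661/6)(0.164) = +1.515 V.

+1.515 V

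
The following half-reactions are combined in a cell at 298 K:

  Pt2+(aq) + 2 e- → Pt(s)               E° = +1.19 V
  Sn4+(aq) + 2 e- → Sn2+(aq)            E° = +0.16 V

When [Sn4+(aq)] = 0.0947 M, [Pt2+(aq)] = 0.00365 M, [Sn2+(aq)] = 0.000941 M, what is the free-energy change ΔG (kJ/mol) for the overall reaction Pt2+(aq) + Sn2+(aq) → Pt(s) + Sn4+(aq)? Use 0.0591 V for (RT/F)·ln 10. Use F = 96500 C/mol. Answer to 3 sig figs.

With Pt²⁺/Pt reduced at the cathode, E°cell = +1.19 − (+0.16) = +1.03 V and n = 2.
Here Q = [Sn4+(aq)] / ([Pt2+(aq)]·[Sn2+(aq)]) = 2.76×10^4 (log Q = 4.440), giving E = +1.03 − (0.0591/2)·(4.440) = +0.8988 V.
Then ΔG = −nFE = −2 × 96500 × +0.8988 J/mol = −173 kJ/mol.

−173 kJ/mol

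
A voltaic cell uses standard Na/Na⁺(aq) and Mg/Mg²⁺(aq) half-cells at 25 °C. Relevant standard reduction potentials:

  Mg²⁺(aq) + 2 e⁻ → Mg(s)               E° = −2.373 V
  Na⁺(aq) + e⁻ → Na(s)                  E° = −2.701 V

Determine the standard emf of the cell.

+0.328 V

Of the two couples in this cell, the one with the more positive reduction potential is reduced at the cathode: here that is Mg²⁺/Mg (−2.373 V); Na⁺/Na (−2.701 V) is the anode.
E°cell = E°(cathode) − E°(anode) = −2.373 − (−2.701) = +0.328 V.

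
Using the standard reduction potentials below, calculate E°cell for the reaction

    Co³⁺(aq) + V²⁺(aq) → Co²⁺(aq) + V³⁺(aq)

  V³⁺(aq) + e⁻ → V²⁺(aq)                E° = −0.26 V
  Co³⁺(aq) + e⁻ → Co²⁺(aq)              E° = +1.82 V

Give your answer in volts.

+2.08 V

Co³⁺(aq) gains electrons, so the Co³⁺/Co²⁺ couple is the cathode; the V³⁺/V²⁺ couple is the anode.
E°cell = E°(cathode) − E°(anode) = +1.82 − (−0.26) = +2.08 V.
The positive value indicates the reaction is spontaneous as written.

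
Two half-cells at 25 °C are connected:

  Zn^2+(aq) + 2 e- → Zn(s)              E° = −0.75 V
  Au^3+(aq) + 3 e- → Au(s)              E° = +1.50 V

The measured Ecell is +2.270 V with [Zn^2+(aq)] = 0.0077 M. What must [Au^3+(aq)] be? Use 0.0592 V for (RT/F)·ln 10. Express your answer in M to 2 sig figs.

0.0070 M

Au³⁺/Au is the cathode (higher E°); E°cell = +1.50 − (−0.75) = +2.25 V with n = 6.
Rearranging E = E° − (0.0592/n)·log Q gives log Q = 6(+2.25 − (+2.270))/0.0592 = −2.027.
The balanced reaction is 2 Au^3+(aq) + 3 Zn(s) → 2 Au(s) + 3 Zn^2+(aq), so Q = [Zn^2+(aq)]^3 / [Au^3+(aq)]^2.
Solving for the unknown gives log [Au^3+(aq)] = −2.157, so [Au^3+(aq)] ≈ 0.0070 M.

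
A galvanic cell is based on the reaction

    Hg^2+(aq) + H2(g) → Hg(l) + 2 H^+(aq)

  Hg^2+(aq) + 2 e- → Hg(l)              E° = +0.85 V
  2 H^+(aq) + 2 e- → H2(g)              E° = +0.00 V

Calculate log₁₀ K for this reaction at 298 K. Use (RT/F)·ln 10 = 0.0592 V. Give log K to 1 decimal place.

log K = 28.7

The Hg²⁺/Hg couple is reduced (cathode); E°cell = +0.85 − (+0.00) = +0.85 V with n = 2.
At equilibrium E = 0, so log K = nE°cell / 0.0592 = (2)(+0.85) / 0.0592 = 28.7.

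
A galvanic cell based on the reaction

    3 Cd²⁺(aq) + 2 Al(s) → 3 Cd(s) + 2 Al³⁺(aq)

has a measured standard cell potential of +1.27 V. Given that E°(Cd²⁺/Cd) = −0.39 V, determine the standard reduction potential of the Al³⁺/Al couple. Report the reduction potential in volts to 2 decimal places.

−1.66 V

In the reaction as written the Cd²⁺/Cd couple is reduced (cathode) and Al³⁺/Al is oxidized (anode), so E°cell = E°(Cd²⁺/Cd) − E°(Al³⁺/Al).
E°(Al³⁺/Al) = E°(cathode) − E°cell = −0.39 − (+1.27) = −1.66 V.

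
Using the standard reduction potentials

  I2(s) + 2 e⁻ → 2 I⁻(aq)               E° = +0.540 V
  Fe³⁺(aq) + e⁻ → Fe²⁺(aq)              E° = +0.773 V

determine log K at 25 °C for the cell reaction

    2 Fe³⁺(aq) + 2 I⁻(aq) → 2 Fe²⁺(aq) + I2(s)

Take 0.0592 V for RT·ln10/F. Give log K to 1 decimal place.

The Fe³⁺/Fe²⁺ couple is reduced (cathode); E°cell = +0.773 − (+0.540) = +0.233 V with n = 2.
At equilibrium E = 0, so log K = nE°cell / 0.0592 = (2)(+0.233) / 0.0592 = 7.9.

log K = 7.9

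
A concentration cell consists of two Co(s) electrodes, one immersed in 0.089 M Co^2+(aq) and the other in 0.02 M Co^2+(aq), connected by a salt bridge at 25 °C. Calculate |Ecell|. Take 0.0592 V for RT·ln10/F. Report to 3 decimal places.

0.019 V

For a concentration cell E°cell = 0, since both electrodes use the same couple.
The compartment with the higher Co^2+(aq) concentration (0.089 M) acts as the cathode; ions are reduced there and produced at the dilute (0.02 M) anode.
With n = 2, Ecell = −(0.0592/2)·log([dilute]/[conc]) = −(0.0592/2)·log(0.02/0.089) = +0.019 V.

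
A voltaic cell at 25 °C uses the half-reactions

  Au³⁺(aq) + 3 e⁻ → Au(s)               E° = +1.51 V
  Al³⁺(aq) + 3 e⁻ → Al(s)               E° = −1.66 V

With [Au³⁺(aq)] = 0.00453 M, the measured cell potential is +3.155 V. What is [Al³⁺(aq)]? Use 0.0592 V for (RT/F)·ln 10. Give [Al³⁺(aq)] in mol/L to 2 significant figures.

0.026 M

With Au³⁺/Au at the cathode and Al³⁺/Al at the anode, E°cell = +1.51 − (−1.66) = +3.17 V (n = 3).
From the Nernst equation, log Q = n(E° − E)/0.0592 = 3·(+3.17 − (+3.155))/0.0592 = 0.760.
For Au³⁺(aq) + Al(s) → Au(s) + Al³⁺(aq), the reaction quotient is Q = [Al³⁺(aq)] / [Au³⁺(aq)].
Substituting the known concentrations and solving, log [Al³⁺(aq)] = −1.584 and [Al³⁺(aq)] = 0.026 M.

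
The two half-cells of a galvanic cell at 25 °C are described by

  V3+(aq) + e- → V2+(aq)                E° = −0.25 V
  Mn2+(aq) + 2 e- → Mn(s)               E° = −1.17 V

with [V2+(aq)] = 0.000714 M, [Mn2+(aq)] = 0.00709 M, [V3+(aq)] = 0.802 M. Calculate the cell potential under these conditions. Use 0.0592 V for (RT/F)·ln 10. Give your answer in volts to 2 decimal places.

The V³⁺/V²⁺ couple has the more positive E°, so it is the cathode; Mn²⁺/Mn is the anode.
E°cell = −0.25 − (−1.17) = +0.92 V, with n = 2 electrons transferred.
Balancing gives 2 V3+(aq) + Mn(s) → 2 V2+(aq) + Mn2+(aq); hence Q = ([V2+(aq)]^2·[Mn2+(aq)]) / [V3+(aq)]^2 = 5.62×10^−9 (log Q = −8.250).
By the Nernst equation, E = +0.92 − (0.0592/2)·(−8.250) = +1.16 V.

+1.16 V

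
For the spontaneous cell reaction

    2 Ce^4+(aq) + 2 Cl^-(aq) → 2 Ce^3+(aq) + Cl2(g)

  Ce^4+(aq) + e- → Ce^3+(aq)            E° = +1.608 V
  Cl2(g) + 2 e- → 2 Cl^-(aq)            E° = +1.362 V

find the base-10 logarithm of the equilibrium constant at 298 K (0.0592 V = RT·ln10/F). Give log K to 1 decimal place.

log K = 8.3

The Ce⁴⁺/Ce³⁺ couple is reduced (cathode); E°cell = +1.608 − (+1.362) = +0.246 V with n = 2.
At equilibrium E = 0, so log K = nE°cell / 0.0592 = (2)(+0.246) / 0.0592 = 8.3.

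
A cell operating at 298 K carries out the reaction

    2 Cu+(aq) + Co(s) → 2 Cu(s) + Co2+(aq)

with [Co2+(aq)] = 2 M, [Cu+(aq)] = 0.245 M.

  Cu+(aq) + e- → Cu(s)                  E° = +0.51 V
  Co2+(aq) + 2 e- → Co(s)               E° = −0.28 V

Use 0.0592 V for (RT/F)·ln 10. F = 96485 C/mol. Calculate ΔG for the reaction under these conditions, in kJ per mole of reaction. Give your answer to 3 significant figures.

With Cu⁺/Cu reduced at the cathode, E°cell = +0.51 − (−0.28) = +0.79 V and n = 2.
Q = [Co2+(aq)] / [Cu+(aq)]^2 = 33.3, so log Q = 1.523 and E = +0.79 − (0.0592/2)(1.523) = +0.7449 V.
Finally ΔG = −nFE = −(2)(96485 C/mol)(+0.7449 V) = −144 kJ/mol.

−144 kJ/mol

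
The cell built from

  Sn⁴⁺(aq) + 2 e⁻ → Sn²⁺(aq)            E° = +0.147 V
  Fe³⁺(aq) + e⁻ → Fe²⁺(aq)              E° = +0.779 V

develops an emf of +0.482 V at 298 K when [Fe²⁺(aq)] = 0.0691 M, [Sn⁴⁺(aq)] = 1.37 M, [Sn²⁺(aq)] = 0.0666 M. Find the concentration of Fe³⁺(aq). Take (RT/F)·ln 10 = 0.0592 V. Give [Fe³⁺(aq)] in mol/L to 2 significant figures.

0.00092 M

Fe³⁺/Fe²⁺ is the cathode (higher E°); E°cell = +0.779 − (+0.147) = +0.632 V with n = 2.
Rearranging E = E° − (0.0592/n)·log Q gives log Q = 2(+0.632 − (+0.482))/0.0592 = 5.068.
For 2 Fe³⁺(aq) + Sn²⁺(aq) → 2 Fe²⁺(aq) + Sn⁴⁺(aq), the reaction quotient is Q = ([Fe²⁺(aq)]^2·[Sn⁴⁺(aq)]) / ([Fe³⁺(aq)]^2·[Sn²⁺(aq)]).
Substituting the known concentrations and solving, log [Fe³⁺(aq)] = −3.038 and [Fe³⁺(aq)] = 0.00092 M.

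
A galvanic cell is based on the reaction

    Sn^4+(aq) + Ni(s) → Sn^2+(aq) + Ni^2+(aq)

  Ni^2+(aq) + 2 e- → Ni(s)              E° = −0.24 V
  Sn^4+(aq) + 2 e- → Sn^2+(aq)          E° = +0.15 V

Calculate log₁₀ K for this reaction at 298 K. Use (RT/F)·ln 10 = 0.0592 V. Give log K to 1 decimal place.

The Sn⁴⁺/Sn²⁺ couple is reduced (cathode); E°cell = +0.15 − (−0.24) = +0.39 V with n = 2.
At equilibrium E = 0, so log K = nE°cell / 0.0592 = (2)(+0.39) / 0.0592 = 13.2.

log K = 13.2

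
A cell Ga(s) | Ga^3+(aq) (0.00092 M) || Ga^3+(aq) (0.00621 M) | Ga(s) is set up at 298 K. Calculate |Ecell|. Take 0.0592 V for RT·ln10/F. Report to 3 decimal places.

For a concentration cell E°cell = 0, since both electrodes use the same couple.
The compartment with the higher Ga^3+(aq) concentration (0.00621 M) acts as the cathode; ions are reduced there and produced at the dilute (0.00092 M) anode.
With n = 3, Ecell = −(0.0592/3)·log([dilute]/[conc]) = −(0.0592/3)·log(0.00092/0.00621) = +0.016 V.

0.016 V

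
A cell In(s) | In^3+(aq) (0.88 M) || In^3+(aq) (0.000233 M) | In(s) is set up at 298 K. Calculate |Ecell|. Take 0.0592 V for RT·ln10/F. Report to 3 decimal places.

For a concentration cell E°cell = 0, since both electrodes use the same couple.
The compartment with the higher In^3+(aq) concentration (0.88 M) acts as the cathode; ions are reduced there and produced at the dilute (0.000233 M) anode.
With n = 3, Ecell = −(0.0592/3)·log([dilute]/[conc]) = −(0.0592/3)·log(0.000233/0.88) = +0.071 V.

0.071 V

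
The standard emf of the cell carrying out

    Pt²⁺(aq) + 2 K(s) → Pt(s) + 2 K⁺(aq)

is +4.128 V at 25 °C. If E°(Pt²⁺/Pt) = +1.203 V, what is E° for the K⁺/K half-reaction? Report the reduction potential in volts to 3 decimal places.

−2.925 V

In the reaction as written the Pt²⁺/Pt couple is reduced (cathode) and K⁺/K is oxidized (anode), so E°cell = E°(Pt²⁺/Pt) − E°(K⁺/K).
E°(K⁺/K) = E°(cathode) − E°cell = +1.203 − (+4.128) = −2.925 V.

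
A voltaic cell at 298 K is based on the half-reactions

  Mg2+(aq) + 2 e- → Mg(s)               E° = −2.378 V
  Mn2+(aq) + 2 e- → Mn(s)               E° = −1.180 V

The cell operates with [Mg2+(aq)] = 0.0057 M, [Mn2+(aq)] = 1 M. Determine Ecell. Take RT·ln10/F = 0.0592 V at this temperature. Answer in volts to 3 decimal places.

The Mn²⁺/Mn couple has the more positive E°, so it is the cathode; Mg²⁺/Mg is the anode.
E°cell = −1.180 − (−2.378) = +1.198 V, with n = 2 electrons transferred.
The balanced reaction is Mn2+(aq) + Mg(s) → Mn(s) + Mg2+(aq), so Q = [Mg2+(aq)] / [Mn2+(aq)] = 0.0057 and log Q = −2.244.
E = E° − (0.0592/n)·log Q = +1.198 − (0.0592/2)(−2.244) = +1.264 V.

+1.264 V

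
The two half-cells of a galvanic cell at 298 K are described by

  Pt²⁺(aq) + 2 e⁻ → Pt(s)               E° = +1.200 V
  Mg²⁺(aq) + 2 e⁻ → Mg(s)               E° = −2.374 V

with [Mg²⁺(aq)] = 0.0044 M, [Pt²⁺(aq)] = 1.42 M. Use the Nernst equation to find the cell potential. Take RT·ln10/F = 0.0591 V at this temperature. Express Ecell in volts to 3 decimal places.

+3.648 V

Pt²⁺/Pt is reduced (cathode, E° = +1.200 V) and Mg²⁺/Mg is oxidized (anode).
E°cell = +1.200 − (−2.374) = +3.574 V, with n = 2 electrons transferred.
Balancing gives Pt²⁺(aq) + Mg(s) → Pt(s) + Mg²⁺(aq); hence Q = [Mg²⁺(aq)] / [Pt²⁺(aq)] = 0.0031 (log Q = −2.509).
By the Nernst equation, E = +3.574 − (0.0591/2)·(−2.509) = +3.648 V.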